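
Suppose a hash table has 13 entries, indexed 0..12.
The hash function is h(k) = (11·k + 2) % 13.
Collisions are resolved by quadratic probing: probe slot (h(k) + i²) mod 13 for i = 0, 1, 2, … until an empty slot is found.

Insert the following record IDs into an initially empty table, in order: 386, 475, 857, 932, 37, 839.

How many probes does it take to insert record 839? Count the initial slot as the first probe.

386 hashes to 10; slot 10 is free => place at 10.
475 hashes to 1; slot 1 is free => place at 1.
857 hashes to 4; slot 4 is free => place at 4.
932 hashes to 10; 10 taken => place at 11.
37 hashes to 6; slot 6 is free => place at 6.
839 hashes to 1; 1 taken => place at 2.
Table: [., 475, 839, ., 857, ., 37, ., ., ., 386, 932, .]

2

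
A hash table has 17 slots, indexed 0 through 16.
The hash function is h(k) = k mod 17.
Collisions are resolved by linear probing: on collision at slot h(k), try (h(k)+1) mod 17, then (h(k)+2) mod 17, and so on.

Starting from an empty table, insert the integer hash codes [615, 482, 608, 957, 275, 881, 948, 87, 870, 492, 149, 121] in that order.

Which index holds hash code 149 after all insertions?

0

Insert 615: h=3, slot 3 empty -> index 3.
Insert 482: h=6, slot 6 empty -> index 6.
Insert 608: h=13, slot 13 empty -> index 13.
Insert 957: h=5, slot 5 empty -> index 5.
Insert 275: h=3, slot 3 occupied -> index 4.
Insert 881: h=14, slot 14 empty -> index 14.
Insert 948: h=13, slots 13,14 occupied -> index 15.
Insert 87: h=2, slot 2 empty -> index 2.
Insert 870: h=3, slots 3,4,5,6 occupied -> index 7.
Insert 492: h=16, slot 16 empty -> index 16.
Insert 149: h=13, slots 13,14,15,16 occupied -> index 0.
Insert 121: h=2, slots 2,3,4,5,6,7 occupied -> index 8.
Table: [149, ., 87, 615, 275, 957, 482, 870, 121, ., ., ., ., 608, 881, 948, 492]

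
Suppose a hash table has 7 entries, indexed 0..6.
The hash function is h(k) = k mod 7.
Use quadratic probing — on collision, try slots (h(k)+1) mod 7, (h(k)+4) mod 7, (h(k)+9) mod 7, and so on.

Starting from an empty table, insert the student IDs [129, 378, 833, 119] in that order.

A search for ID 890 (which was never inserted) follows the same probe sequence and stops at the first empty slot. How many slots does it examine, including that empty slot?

2

Insert 129: h=3, slot 3 empty => index 3.
Insert 378: h=0, slot 0 empty => index 0.
Insert 833: h=0, slot 0 occupied => index 1.
Insert 119: h=0, slots 0,1 occupied => index 4.
Table: [378, 833, —, 129, 119, —, —]
Lookup 890: h=1, probe 1,2 → slot 2 empty, not found.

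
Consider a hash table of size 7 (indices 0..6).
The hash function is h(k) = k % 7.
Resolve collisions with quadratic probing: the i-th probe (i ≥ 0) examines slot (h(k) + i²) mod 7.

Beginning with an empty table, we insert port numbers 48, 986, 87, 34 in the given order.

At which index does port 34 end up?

Insert 48: h=6, slot 6 empty → index 6.
Insert 986: h=6, slot 6 occupied → index 0.
Insert 87: h=3, slot 3 empty → index 3.
Insert 34: h=6, slots 6,0,3 occupied → index 1.
Table: [986, 34, ∅, 87, ∅, ∅, 48]

1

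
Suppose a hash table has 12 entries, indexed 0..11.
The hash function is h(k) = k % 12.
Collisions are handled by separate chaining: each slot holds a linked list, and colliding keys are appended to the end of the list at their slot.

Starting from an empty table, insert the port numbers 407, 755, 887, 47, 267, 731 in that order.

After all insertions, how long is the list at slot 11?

5

407 → bucket 11
755 → bucket 11 (collision)
887 → bucket 11 (collision)
47 → bucket 11 (collision)
267 → bucket 3
731 → bucket 11 (collision)
Final buckets:
0: _
1: _
2: _
3: 267
4: _
5: _
6: _
7: _
8: _
9: _
10: _
11: 407 -> 755 -> 887 -> 47 -> 731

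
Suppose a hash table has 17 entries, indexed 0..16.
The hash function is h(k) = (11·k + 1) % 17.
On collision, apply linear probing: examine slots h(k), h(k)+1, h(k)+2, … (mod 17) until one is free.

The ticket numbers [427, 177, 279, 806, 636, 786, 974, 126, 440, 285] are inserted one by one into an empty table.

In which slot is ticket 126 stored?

15

427: h=6 -> slot 6
177: h=10 -> slot 10
279: h=10, probe 10,11 -> slot 11
806: h=10, probe 10,11,12 -> slot 12
636: h=10, probe 10,11,12,13 -> slot 13
786: h=11, probe 11,12,13,14 -> slot 14
974: h=5 -> slot 5
126: h=10, probe 10,11,12,13,14,15 -> slot 15
440: h=13, probe 13,14,15,16 -> slot 16
285: h=8 -> slot 8
Table: [., ., ., ., ., 974, 427, ., 285, ., 177, 279, 806, 636, 786, 126, 440]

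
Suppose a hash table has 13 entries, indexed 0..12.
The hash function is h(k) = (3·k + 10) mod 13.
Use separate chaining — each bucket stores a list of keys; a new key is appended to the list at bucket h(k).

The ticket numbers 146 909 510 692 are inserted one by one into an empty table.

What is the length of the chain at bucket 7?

146 → bucket 6
909 → bucket 7
510 → bucket 6 (collision)
692 → bucket 6 (collision)
Final buckets:
0: —
1: —
2: —
3: —
4: —
5: —
6: 146 -> 510 -> 692
7: 909
8: —
9: —
10: —
11: —
12: —

1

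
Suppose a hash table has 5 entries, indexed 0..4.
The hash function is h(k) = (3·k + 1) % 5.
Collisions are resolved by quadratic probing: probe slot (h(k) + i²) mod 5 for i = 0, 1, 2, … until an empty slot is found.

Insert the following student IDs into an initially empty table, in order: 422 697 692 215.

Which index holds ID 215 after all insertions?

0

422: h=2 => slot 2
697: h=2, probe 2,3 => slot 3
692: h=2, probe 2,3,1 => slot 1
215: h=1, probe 1,2,0 => slot 0
Table: [215, 692, 422, 697, _]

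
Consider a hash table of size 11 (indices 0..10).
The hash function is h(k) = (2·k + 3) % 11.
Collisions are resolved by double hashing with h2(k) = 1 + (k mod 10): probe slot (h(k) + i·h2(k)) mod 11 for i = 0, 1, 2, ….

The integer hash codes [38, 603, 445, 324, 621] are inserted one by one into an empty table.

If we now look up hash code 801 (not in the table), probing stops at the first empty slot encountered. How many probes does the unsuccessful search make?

38 hashes to 2; slot 2 is free => place at 2.
603 hashes to 10; slot 10 is free => place at 10.
445 hashes to 2, h2=6; 2 taken => place at 8.
324 hashes to 2, h2=5; 2 taken => place at 7.
621 hashes to 2, h2=2; 2 taken => place at 4.
Table: [-, -, 38, -, 621, -, -, 324, 445, -, 603]
Lookup 801: h=10, h2=2, probe 10,1 → slot 1 empty, not found.

2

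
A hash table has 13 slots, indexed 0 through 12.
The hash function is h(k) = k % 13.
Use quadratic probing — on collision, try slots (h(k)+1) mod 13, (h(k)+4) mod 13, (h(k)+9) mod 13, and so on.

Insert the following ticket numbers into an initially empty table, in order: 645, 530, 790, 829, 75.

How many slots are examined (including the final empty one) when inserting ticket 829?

Insert 645: h=8, slot 8 empty -> index 8.
Insert 530: h=10, slot 10 empty -> index 10.
Insert 790: h=10, slot 10 occupied -> index 11.
Insert 829: h=10, slots 10,11 occupied -> index 1.
Insert 75: h=10, slots 10,11,1 occupied -> index 6.
Table: [., 829, ., ., ., ., 75, ., 645, ., 530, 790, .]

3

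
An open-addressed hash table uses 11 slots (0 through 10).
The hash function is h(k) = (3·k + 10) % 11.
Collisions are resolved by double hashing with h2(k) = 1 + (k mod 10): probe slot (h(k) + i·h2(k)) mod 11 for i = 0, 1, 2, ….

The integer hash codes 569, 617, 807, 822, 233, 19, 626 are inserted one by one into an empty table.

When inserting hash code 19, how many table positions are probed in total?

569: h=1 -> slot 1
617: h=2 -> slot 2
807: h=0 -> slot 0
822: h=1, h2=3, probe 1,4 -> slot 4
233: h=5 -> slot 5
19: h=1, h2=10, probe 1,0,10 -> slot 10
626: h=7 -> slot 7
Table: [807, 569, 617, ∅, 822, 233, ∅, 626, ∅, ∅, 19]

3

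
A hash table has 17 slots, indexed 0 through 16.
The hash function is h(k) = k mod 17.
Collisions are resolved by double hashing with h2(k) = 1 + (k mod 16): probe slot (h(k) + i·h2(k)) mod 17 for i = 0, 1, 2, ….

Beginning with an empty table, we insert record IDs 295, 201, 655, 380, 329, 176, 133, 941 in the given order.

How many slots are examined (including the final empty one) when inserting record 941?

295: h=6 -> slot 6
201: h=14 -> slot 14
655: h=9 -> slot 9
380: h=6, h2=13, probe 6,2 -> slot 2
329: h=6, h2=10, probe 6,16 -> slot 16
176: h=6, h2=1, probe 6,7 -> slot 7
133: h=14, h2=6, probe 14,3 -> slot 3
941: h=6, h2=14, probe 6,3,0 -> slot 0
Table: [941, ., 380, 133, ., ., 295, 176, ., 655, ., ., ., ., 201, ., 329]

3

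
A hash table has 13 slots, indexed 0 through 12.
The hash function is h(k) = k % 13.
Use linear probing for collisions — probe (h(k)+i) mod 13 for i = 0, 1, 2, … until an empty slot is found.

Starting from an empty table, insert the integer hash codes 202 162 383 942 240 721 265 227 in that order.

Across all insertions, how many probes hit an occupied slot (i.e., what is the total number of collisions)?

Insert 202: h=7, slot 7 empty → index 7.
Insert 162: h=6, slot 6 empty → index 6.
Insert 383: h=6, slots 6,7 occupied → index 8.
Insert 942: h=6, slots 6,7,8 occupied → index 9.
Insert 240: h=6, slots 6,7,8,9 occupied → index 10.
Insert 721: h=6, slots 6,7,8,9,10 occupied → index 11.
Insert 265: h=5, slot 5 empty → index 5.
Insert 227: h=6, slots 6,7,8,9,10,11 occupied → index 12.
Table: [-, -, -, -, -, 265, 162, 202, 383, 942, 240, 721, 227]

20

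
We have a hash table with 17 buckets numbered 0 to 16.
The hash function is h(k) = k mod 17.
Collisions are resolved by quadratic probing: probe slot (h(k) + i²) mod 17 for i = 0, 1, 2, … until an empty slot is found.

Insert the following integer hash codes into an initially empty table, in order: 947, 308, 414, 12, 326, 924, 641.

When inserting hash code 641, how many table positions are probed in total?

947: h=12 => slot 12
308: h=2 => slot 2
414: h=6 => slot 6
12: h=12, probe 12,13 => slot 13
326: h=3 => slot 3
924: h=6, probe 6,7 => slot 7
641: h=12, probe 12,13,16 => slot 16
Table: [_, _, 308, 326, _, _, 414, 924, _, _, _, _, 947, 12, _, _, 641]

3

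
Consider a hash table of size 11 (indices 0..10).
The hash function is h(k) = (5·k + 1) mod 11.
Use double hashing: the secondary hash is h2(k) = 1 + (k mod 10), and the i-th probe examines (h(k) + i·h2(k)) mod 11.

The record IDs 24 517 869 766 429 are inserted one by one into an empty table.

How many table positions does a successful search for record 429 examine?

24: h=0 -> slot 0
517: h=1 -> slot 1
869: h=1, h2=10, probe 1,0,10 -> slot 10
766: h=3 -> slot 3
429: h=1, h2=10, probe 1,0,10,9 -> slot 9
Table: [24, 517, ., 766, ., ., ., ., ., 429, 869]
Lookup 429: h=1, h2=10, probe 1,0,10,9 → found at 9.

4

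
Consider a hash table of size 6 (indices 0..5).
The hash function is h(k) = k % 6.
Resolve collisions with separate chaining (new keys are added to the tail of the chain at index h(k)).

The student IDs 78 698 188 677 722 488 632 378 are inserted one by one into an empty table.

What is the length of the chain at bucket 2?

5

78 → bucket 0
698 → bucket 2
188 → bucket 2 (collision)
677 → bucket 5
722 → bucket 2 (collision)
488 → bucket 2 (collision)
632 → bucket 2 (collision)
378 → bucket 0 (collision)
Final buckets:
0: 78 -> 378
1: .
2: 698 -> 188 -> 722 -> 488 -> 632
3: .
4: .
5: 677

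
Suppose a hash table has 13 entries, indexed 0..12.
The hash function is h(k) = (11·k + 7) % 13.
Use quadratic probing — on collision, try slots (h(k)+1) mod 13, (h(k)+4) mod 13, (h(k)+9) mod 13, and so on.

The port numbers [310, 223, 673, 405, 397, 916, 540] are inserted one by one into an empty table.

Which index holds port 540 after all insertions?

7

Insert 310: h=11, slot 11 empty => index 11.
Insert 223: h=3, slot 3 empty => index 3.
Insert 673: h=0, slot 0 empty => index 0.
Insert 405: h=3, slot 3 occupied => index 4.
Insert 397: h=6, slot 6 empty => index 6.
Insert 916: h=8, slot 8 empty => index 8.
Insert 540: h=6, slot 6 occupied => index 7.
Table: [673, —, —, 223, 405, —, 397, 540, 916, —, —, 310, —]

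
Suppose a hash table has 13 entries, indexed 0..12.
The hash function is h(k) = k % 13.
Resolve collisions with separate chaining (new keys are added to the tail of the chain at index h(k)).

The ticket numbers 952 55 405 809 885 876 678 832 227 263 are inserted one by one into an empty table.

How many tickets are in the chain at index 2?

952 -> bucket 3
55 -> bucket 3 (collision)
405 -> bucket 2
809 -> bucket 3 (collision)
885 -> bucket 1
876 -> bucket 5
678 -> bucket 2 (collision)
832 -> bucket 0
227 -> bucket 6
263 -> bucket 3 (collision)
Final buckets:
0: 832
1: 885
2: 405 -> 678
3: 952 -> 55 -> 809 -> 263
4: —
5: 876
6: 227
7: —
8: —
9: —
10: —
11: —
12: —

2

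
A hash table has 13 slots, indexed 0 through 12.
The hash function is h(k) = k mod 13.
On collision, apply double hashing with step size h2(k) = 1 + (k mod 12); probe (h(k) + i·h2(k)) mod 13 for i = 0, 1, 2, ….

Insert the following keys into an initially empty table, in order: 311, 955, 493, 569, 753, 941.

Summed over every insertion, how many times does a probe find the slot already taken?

311: h=12 => slot 12
955: h=6 => slot 6
493: h=12, h2=2, probe 12,1 => slot 1
569: h=10 => slot 10
753: h=12, h2=10, probe 12,9 => slot 9
941: h=5 => slot 5
Table: [_, 493, _, _, _, 941, 955, _, _, 753, 569, _, 311]

2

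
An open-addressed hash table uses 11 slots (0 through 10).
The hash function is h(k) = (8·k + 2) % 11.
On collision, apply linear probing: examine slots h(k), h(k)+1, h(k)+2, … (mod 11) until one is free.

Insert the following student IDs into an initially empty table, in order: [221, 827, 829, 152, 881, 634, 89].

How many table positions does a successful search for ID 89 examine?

4

Insert 221: h=10, slot 10 empty => index 10.
Insert 827: h=7, slot 7 empty => index 7.
Insert 829: h=1, slot 1 empty => index 1.
Insert 152: h=8, slot 8 empty => index 8.
Insert 881: h=10, slot 10 occupied => index 0.
Insert 634: h=3, slot 3 empty => index 3.
Insert 89: h=10, slots 10,0,1 occupied => index 2.
Table: [881, 829, 89, 634, ∅, ∅, ∅, 827, 152, ∅, 221]
Lookup 89: h=10, probe 10,0,1,2 → found at 2.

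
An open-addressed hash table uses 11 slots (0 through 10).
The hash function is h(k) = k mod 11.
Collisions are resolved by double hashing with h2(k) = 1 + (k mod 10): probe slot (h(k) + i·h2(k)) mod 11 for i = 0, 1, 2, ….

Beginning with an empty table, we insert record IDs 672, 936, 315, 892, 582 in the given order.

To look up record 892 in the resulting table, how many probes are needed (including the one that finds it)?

2

Insert 672: h=1, slot 1 empty -> index 1.
Insert 936: h=1, h2=7, slot 1 occupied -> index 8.
Insert 315: h=7, slot 7 empty -> index 7.
Insert 892: h=1, h2=3, slot 1 occupied -> index 4.
Insert 582: h=10, slot 10 empty -> index 10.
Table: [∅, 672, ∅, ∅, 892, ∅, ∅, 315, 936, ∅, 582]
Lookup 892: h=1, h2=3, probe 1,4 → found at 4.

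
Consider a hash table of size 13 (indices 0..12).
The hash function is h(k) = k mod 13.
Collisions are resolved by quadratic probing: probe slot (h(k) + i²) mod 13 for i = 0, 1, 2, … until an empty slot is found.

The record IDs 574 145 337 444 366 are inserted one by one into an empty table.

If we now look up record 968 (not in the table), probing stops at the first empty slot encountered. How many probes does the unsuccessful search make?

Insert 574: h=2, slot 2 empty => index 2.
Insert 145: h=2, slot 2 occupied => index 3.
Insert 337: h=12, slot 12 empty => index 12.
Insert 444: h=2, slots 2,3 occupied => index 6.
Insert 366: h=2, slots 2,3,6 occupied => index 11.
Table: [∅, ∅, 574, 145, ∅, ∅, 444, ∅, ∅, ∅, ∅, 366, 337]
Lookup 968: h=6, probe 6,7 → slot 7 empty, not found.

2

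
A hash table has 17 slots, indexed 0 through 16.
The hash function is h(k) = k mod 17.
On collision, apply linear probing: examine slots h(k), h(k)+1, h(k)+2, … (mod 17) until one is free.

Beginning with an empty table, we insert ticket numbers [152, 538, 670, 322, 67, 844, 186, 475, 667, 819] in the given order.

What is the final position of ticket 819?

5

152 hashes to 16; slot 16 is free => place at 16.
538 hashes to 11; slot 11 is free => place at 11.
670 hashes to 7; slot 7 is free => place at 7.
322 hashes to 16; 16 taken => place at 0.
67 hashes to 16; 16,0 taken => place at 1.
844 hashes to 11; 11 taken => place at 12.
186 hashes to 16; 16,0,1 taken => place at 2.
475 hashes to 16; 16,0,1,2 taken => place at 3.
667 hashes to 4; slot 4 is free => place at 4.
819 hashes to 3; 3,4 taken => place at 5.
Table: [322, 67, 186, 475, 667, 819, ., 670, ., ., ., 538, 844, ., ., ., 152]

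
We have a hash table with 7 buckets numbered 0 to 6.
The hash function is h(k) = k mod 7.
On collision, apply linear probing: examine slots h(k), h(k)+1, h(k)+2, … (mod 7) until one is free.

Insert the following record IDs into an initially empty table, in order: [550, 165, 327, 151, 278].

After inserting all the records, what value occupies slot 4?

Insert 550: h=4, slot 4 empty → index 4.
Insert 165: h=4, slot 4 occupied → index 5.
Insert 327: h=5, slot 5 occupied → index 6.
Insert 151: h=4, slots 4,5,6 occupied → index 0.
Insert 278: h=5, slots 5,6,0 occupied → index 1.
Table: [151, 278, —, —, 550, 165, 327]

550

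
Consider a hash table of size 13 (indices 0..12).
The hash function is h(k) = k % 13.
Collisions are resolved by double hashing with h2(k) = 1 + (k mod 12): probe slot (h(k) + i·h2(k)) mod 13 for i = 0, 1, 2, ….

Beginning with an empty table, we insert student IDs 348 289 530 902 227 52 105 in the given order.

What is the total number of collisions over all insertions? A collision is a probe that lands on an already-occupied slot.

348 hashes to 10; slot 10 is free => place at 10.
289 hashes to 3; slot 3 is free => place at 3.
530 hashes to 10, h2=3; 10 taken => place at 0.
902 hashes to 5; slot 5 is free => place at 5.
227 hashes to 6; slot 6 is free => place at 6.
52 hashes to 0, h2=5; 0,5,10 taken => place at 2.
105 hashes to 1; slot 1 is free => place at 1.
Table: [530, 105, 52, 289, ., 902, 227, ., ., ., 348, ., .]

4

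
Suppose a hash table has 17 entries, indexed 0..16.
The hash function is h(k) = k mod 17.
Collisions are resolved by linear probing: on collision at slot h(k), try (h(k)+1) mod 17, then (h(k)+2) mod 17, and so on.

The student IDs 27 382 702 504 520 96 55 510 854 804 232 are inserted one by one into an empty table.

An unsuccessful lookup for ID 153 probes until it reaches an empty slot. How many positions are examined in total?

2

27 hashes to 10; slot 10 is free -> place at 10.
382 hashes to 8; slot 8 is free -> place at 8.
702 hashes to 5; slot 5 is free -> place at 5.
504 hashes to 11; slot 11 is free -> place at 11.
520 hashes to 10; 10,11 taken -> place at 12.
96 hashes to 11; 11,12 taken -> place at 13.
55 hashes to 4; slot 4 is free -> place at 4.
510 hashes to 0; slot 0 is free -> place at 0.
854 hashes to 4; 4,5 taken -> place at 6.
804 hashes to 5; 5,6 taken -> place at 7.
232 hashes to 11; 11,12,13 taken -> place at 14.
Table: [510, ., ., ., 55, 702, 854, 804, 382, ., 27, 504, 520, 96, 232, ., .]
Lookup 153: h=0, probe 0,1 → slot 1 empty, not found.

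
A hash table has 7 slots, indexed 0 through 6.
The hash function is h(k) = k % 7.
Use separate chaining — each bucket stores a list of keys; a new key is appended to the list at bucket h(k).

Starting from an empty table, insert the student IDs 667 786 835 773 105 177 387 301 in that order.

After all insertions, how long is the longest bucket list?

5

Insert 667: h=2, bucket 2 empty -> new chain.
Insert 786: h=2, bucket 2 nonempty -> append to chain.
Insert 835: h=2, bucket 2 nonempty -> append to chain.
Insert 773: h=3, bucket 3 empty -> new chain.
Insert 105: h=0, bucket 0 empty -> new chain.
Insert 177: h=2, bucket 2 nonempty -> append to chain.
Insert 387: h=2, bucket 2 nonempty -> append to chain.
Insert 301: h=0, bucket 0 nonempty -> append to chain.
Final buckets:
0: 105 -> 301
1: -
2: 667 -> 786 -> 835 -> 177 -> 387
3: 773
4: -
5: -
6: -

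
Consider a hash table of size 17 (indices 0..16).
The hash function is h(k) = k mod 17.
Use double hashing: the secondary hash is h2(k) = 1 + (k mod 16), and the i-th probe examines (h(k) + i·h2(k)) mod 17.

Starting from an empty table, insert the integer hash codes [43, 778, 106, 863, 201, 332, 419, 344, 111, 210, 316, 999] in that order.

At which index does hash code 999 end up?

43 hashes to 9; slot 9 is free -> place at 9.
778 hashes to 13; slot 13 is free -> place at 13.
106 hashes to 4; slot 4 is free -> place at 4.
863 hashes to 13, h2=16; 13 taken -> place at 12.
201 hashes to 14; slot 14 is free -> place at 14.
332 hashes to 9, h2=13; 9 taken -> place at 5.
419 hashes to 11; slot 11 is free -> place at 11.
344 hashes to 4, h2=9; 4,13,5,14 taken -> place at 6.
111 hashes to 9, h2=16; 9 taken -> place at 8.
210 hashes to 6, h2=3; 6,9,12 taken -> place at 15.
316 hashes to 10; slot 10 is free -> place at 10.
999 hashes to 13, h2=8; 13,4,12 taken -> place at 3.
Table: [-, -, -, 999, 106, 332, 344, -, 111, 43, 316, 419, 863, 778, 201, 210, -]

3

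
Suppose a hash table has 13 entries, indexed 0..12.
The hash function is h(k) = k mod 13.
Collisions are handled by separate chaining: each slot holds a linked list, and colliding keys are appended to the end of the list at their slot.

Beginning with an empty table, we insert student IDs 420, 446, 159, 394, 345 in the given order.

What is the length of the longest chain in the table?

420 -> bucket 4
446 -> bucket 4 (collision)
159 -> bucket 3
394 -> bucket 4 (collision)
345 -> bucket 7
Final buckets:
0: .
1: .
2: .
3: 159
4: 420 -> 446 -> 394
5: .
6: .
7: 345
8: .
9: .
10: .
11: .
12: .

3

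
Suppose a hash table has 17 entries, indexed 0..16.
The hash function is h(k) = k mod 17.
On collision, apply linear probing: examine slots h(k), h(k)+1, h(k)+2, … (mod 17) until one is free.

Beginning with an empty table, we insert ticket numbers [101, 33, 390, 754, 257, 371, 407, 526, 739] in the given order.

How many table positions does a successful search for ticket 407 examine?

5

101 hashes to 16; slot 16 is free -> place at 16.
33 hashes to 16; 16 taken -> place at 0.
390 hashes to 16; 16,0 taken -> place at 1.
754 hashes to 6; slot 6 is free -> place at 6.
257 hashes to 2; slot 2 is free -> place at 2.
371 hashes to 14; slot 14 is free -> place at 14.
407 hashes to 16; 16,0,1,2 taken -> place at 3.
526 hashes to 16; 16,0,1,2,3 taken -> place at 4.
739 hashes to 8; slot 8 is free -> place at 8.
Table: [33, 390, 257, 407, 526, -, 754, -, 739, -, -, -, -, -, 371, -, 101]
Lookup 407: h=16, probe 16,0,1,2,3 → found at 3.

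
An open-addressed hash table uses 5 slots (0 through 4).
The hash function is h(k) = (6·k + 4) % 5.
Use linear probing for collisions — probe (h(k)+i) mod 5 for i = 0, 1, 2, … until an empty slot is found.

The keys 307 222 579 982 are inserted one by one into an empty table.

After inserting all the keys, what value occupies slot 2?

222

307 hashes to 1; slot 1 is free → place at 1.
222 hashes to 1; 1 taken → place at 2.
579 hashes to 3; slot 3 is free → place at 3.
982 hashes to 1; 1,2,3 taken → place at 4.
Table: [—, 307, 222, 579, 982]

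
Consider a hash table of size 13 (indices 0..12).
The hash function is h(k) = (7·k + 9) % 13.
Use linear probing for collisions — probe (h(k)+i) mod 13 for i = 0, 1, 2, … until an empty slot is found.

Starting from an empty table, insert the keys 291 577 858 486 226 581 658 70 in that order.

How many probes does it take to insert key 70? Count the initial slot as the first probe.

291: h=5 => slot 5
577: h=5, probe 5,6 => slot 6
858: h=9 => slot 9
486: h=5, probe 5,6,7 => slot 7
226: h=5, probe 5,6,7,8 => slot 8
581: h=7, probe 7,8,9,10 => slot 10
658: h=0 => slot 0
70: h=5, probe 5,6,7,8,9,10,11 => slot 11
Table: [658, ∅, ∅, ∅, ∅, 291, 577, 486, 226, 858, 581, 70, ∅]

7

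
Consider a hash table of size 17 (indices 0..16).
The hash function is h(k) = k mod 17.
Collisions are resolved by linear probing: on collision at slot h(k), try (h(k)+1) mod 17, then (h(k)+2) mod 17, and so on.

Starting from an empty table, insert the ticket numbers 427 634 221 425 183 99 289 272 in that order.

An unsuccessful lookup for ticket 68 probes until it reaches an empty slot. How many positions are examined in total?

7

427: h=2 → slot 2
634: h=5 → slot 5
221: h=0 → slot 0
425: h=0, probe 0,1 → slot 1
183: h=13 → slot 13
99: h=14 → slot 14
289: h=0, probe 0,1,2,3 → slot 3
272: h=0, probe 0,1,2,3,4 → slot 4
Table: [221, 425, 427, 289, 272, 634, ∅, ∅, ∅, ∅, ∅, ∅, ∅, 183, 99, ∅, ∅]
Lookup 68: h=0, probe 0,1,2,3,4,5,6 → slot 6 empty, not found.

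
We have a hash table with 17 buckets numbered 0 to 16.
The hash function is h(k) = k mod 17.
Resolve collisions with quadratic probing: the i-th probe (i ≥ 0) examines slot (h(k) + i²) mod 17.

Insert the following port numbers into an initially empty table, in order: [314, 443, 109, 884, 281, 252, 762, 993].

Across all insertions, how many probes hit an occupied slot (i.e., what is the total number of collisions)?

3

Insert 314: h=8, slot 8 empty => index 8.
Insert 443: h=1, slot 1 empty => index 1.
Insert 109: h=7, slot 7 empty => index 7.
Insert 884: h=0, slot 0 empty => index 0.
Insert 281: h=9, slot 9 empty => index 9.
Insert 252: h=14, slot 14 empty => index 14.
Insert 762: h=14, slot 14 occupied => index 15.
Insert 993: h=7, slots 7,8 occupied => index 11.
Table: [884, 443, ., ., ., ., ., 109, 314, 281, ., 993, ., ., 252, 762, .]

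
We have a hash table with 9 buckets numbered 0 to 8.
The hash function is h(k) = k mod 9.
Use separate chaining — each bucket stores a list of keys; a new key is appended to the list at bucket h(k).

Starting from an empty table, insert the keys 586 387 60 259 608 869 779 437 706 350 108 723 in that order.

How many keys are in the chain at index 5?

4

Insert 586: h=1, bucket 1 empty -> new chain.
Insert 387: h=0, bucket 0 empty -> new chain.
Insert 60: h=6, bucket 6 empty -> new chain.
Insert 259: h=7, bucket 7 empty -> new chain.
Insert 608: h=5, bucket 5 empty -> new chain.
Insert 869: h=5, bucket 5 nonempty -> append to chain.
Insert 779: h=5, bucket 5 nonempty -> append to chain.
Insert 437: h=5, bucket 5 nonempty -> append to chain.
Insert 706: h=4, bucket 4 empty -> new chain.
Insert 350: h=8, bucket 8 empty -> new chain.
Insert 108: h=0, bucket 0 nonempty -> append to chain.
Insert 723: h=3, bucket 3 empty -> new chain.
Final buckets:
0: 387 -> 108
1: 586
2: ∅
3: 723
4: 706
5: 608 -> 869 -> 779 -> 437
6: 60
7: 259
8: 350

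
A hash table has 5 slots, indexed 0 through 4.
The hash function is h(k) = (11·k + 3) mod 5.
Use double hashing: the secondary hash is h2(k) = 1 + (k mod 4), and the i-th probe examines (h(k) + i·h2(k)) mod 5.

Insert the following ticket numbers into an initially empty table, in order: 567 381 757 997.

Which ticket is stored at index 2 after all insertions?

567: h=0 -> slot 0
381: h=4 -> slot 4
757: h=0, h2=2, probe 0,2 -> slot 2
997: h=0, h2=2, probe 0,2,4,1 -> slot 1
Table: [567, 997, 757, -, 381]

757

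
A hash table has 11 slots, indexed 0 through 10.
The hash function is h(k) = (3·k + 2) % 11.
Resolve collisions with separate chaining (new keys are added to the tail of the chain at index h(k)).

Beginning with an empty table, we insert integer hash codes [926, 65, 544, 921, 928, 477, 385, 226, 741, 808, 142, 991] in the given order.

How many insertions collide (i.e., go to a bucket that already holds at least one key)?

926 → bucket 8
65 → bucket 10
544 → bucket 6
921 → bucket 4
928 → bucket 3
477 → bucket 3 (collision)
385 → bucket 2
226 → bucket 9
741 → bucket 3 (collision)
808 → bucket 6 (collision)
142 → bucket 10 (collision)
991 → bucket 5
Final buckets:
0: —
1: —
2: 385
3: 928 -> 477 -> 741
4: 921
5: 991
6: 544 -> 808
7: —
8: 926
9: 226
10: 65 -> 142

4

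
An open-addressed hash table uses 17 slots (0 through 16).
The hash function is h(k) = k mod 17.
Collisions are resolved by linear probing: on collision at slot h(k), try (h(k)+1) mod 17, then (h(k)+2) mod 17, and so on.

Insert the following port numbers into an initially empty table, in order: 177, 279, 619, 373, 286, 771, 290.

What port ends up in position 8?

279

177: h=7 → slot 7
279: h=7, probe 7,8 → slot 8
619: h=7, probe 7,8,9 → slot 9
373: h=16 → slot 16
286: h=14 → slot 14
771: h=6 → slot 6
290: h=1 → slot 1
Table: [-, 290, -, -, -, -, 771, 177, 279, 619, -, -, -, -, 286, -, 373]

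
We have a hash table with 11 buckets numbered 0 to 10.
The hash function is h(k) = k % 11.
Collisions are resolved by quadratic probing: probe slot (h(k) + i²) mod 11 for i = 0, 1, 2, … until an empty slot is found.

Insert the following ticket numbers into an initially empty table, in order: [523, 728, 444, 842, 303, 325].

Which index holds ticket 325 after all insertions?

0

523: h=6 -> slot 6
728: h=2 -> slot 2
444: h=4 -> slot 4
842: h=6, probe 6,7 -> slot 7
303: h=6, probe 6,7,10 -> slot 10
325: h=6, probe 6,7,10,4,0 -> slot 0
Table: [325, ., 728, ., 444, ., 523, 842, ., ., 303]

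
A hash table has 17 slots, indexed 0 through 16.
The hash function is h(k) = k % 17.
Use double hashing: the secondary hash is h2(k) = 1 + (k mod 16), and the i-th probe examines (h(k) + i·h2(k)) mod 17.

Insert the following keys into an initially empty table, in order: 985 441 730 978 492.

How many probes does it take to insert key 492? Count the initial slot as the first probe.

3

Insert 985: h=16, slot 16 empty → index 16.
Insert 441: h=16, h2=10, slot 16 occupied → index 9.
Insert 730: h=16, h2=11, slot 16 occupied → index 10.
Insert 978: h=9, h2=3, slot 9 occupied → index 12.
Insert 492: h=16, h2=13, slots 16,12 occupied → index 8.
Table: [-, -, -, -, -, -, -, -, 492, 441, 730, -, 978, -, -, -, 985]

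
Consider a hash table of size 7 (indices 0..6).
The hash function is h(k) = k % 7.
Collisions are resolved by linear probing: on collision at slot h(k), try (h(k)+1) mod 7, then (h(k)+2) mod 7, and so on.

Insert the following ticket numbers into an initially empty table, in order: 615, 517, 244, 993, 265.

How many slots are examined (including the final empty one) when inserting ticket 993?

615: h=6 => slot 6
517: h=6, probe 6,0 => slot 0
244: h=6, probe 6,0,1 => slot 1
993: h=6, probe 6,0,1,2 => slot 2
265: h=6, probe 6,0,1,2,3 => slot 3
Table: [517, 244, 993, 265, —, —, 615]

4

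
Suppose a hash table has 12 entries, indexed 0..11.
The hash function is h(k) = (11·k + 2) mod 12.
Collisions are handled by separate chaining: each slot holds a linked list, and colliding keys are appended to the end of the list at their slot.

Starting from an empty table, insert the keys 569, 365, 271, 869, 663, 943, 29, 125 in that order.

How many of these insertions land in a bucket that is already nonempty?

Insert 569: h=9, bucket 9 empty -> new chain.
Insert 365: h=9, bucket 9 nonempty -> append to chain.
Insert 271: h=7, bucket 7 empty -> new chain.
Insert 869: h=9, bucket 9 nonempty -> append to chain.
Insert 663: h=11, bucket 11 empty -> new chain.
Insert 943: h=7, bucket 7 nonempty -> append to chain.
Insert 29: h=9, bucket 9 nonempty -> append to chain.
Insert 125: h=9, bucket 9 nonempty -> append to chain.
Final buckets:
0: —
1: —
2: —
3: —
4: —
5: —
6: —
7: 271 -> 943
8: —
9: 569 -> 365 -> 869 -> 29 -> 125
10: —
11: 663

5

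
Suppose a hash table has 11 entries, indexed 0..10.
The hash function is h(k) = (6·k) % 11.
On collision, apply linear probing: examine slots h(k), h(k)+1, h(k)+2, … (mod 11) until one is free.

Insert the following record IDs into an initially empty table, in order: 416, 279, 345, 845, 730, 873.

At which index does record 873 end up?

5

Insert 416: h=10, slot 10 empty → index 10.
Insert 279: h=2, slot 2 empty → index 2.
Insert 345: h=2, slot 2 occupied → index 3.
Insert 845: h=10, slot 10 occupied → index 0.
Insert 730: h=2, slots 2,3 occupied → index 4.
Insert 873: h=2, slots 2,3,4 occupied → index 5.
Table: [845, ., 279, 345, 730, 873, ., ., ., ., 416]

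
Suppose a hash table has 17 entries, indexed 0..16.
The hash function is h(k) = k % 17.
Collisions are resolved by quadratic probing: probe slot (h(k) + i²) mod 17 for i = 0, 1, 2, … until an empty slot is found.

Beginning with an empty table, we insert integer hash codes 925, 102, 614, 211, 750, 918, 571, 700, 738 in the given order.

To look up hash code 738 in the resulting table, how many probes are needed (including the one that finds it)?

3

Insert 925: h=7, slot 7 empty → index 7.
Insert 102: h=0, slot 0 empty → index 0.
Insert 614: h=2, slot 2 empty → index 2.
Insert 211: h=7, slot 7 occupied → index 8.
Insert 750: h=2, slot 2 occupied → index 3.
Insert 918: h=0, slot 0 occupied → index 1.
Insert 571: h=10, slot 10 empty → index 10.
Insert 700: h=3, slot 3 occupied → index 4.
Insert 738: h=7, slots 7,8 occupied → index 11.
Table: [102, 918, 614, 750, 700, ∅, ∅, 925, 211, ∅, 571, 738, ∅, ∅, ∅, ∅, ∅]
Lookup 738: h=7, probe 7,8,11 → found at 11.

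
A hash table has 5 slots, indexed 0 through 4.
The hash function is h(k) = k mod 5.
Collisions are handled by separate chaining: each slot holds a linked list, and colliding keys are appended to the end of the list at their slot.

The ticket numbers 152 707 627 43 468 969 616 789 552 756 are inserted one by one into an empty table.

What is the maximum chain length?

Insert 152: h=2, bucket 2 empty -> new chain.
Insert 707: h=2, bucket 2 nonempty -> append to chain.
Insert 627: h=2, bucket 2 nonempty -> append to chain.
Insert 43: h=3, bucket 3 empty -> new chain.
Insert 468: h=3, bucket 3 nonempty -> append to chain.
Insert 969: h=4, bucket 4 empty -> new chain.
Insert 616: h=1, bucket 1 empty -> new chain.
Insert 789: h=4, bucket 4 nonempty -> append to chain.
Insert 552: h=2, bucket 2 nonempty -> append to chain.
Insert 756: h=1, bucket 1 nonempty -> append to chain.
Final buckets:
0: ∅
1: 616 -> 756
2: 152 -> 707 -> 627 -> 552
3: 43 -> 468
4: 969 -> 789

4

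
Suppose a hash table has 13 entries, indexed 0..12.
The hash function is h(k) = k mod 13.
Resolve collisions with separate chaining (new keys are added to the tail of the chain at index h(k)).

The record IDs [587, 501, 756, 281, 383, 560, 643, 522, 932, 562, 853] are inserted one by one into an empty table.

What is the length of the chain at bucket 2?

587 -> bucket 2
501 -> bucket 7
756 -> bucket 2 (collision)
281 -> bucket 8
383 -> bucket 6
560 -> bucket 1
643 -> bucket 6 (collision)
522 -> bucket 2 (collision)
932 -> bucket 9
562 -> bucket 3
853 -> bucket 8 (collision)
Final buckets:
0: _
1: 560
2: 587 -> 756 -> 522
3: 562
4: _
5: _
6: 383 -> 643
7: 501
8: 281 -> 853
9: 932
10: _
11: _
12: _

3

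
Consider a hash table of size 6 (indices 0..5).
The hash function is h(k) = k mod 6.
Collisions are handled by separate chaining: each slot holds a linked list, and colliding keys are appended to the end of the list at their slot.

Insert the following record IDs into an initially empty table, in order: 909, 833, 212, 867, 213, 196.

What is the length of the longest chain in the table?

909 → bucket 3
833 → bucket 5
212 → bucket 2
867 → bucket 3 (collision)
213 → bucket 3 (collision)
196 → bucket 4
Final buckets:
0: —
1: —
2: 212
3: 909 -> 867 -> 213
4: 196
5: 833

3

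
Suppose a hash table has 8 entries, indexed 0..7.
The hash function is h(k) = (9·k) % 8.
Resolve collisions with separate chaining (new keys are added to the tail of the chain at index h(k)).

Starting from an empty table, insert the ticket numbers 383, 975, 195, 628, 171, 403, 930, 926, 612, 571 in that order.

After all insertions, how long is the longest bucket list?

4

Insert 383: h=7, bucket 7 empty → new chain.
Insert 975: h=7, bucket 7 nonempty → append to chain.
Insert 195: h=3, bucket 3 empty → new chain.
Insert 628: h=4, bucket 4 empty → new chain.
Insert 171: h=3, bucket 3 nonempty → append to chain.
Insert 403: h=3, bucket 3 nonempty → append to chain.
Insert 930: h=2, bucket 2 empty → new chain.
Insert 926: h=6, bucket 6 empty → new chain.
Insert 612: h=4, bucket 4 nonempty → append to chain.
Insert 571: h=3, bucket 3 nonempty → append to chain.
Final buckets:
0: -
1: -
2: 930
3: 195 -> 171 -> 403 -> 571
4: 628 -> 612
5: -
6: 926
7: 383 -> 975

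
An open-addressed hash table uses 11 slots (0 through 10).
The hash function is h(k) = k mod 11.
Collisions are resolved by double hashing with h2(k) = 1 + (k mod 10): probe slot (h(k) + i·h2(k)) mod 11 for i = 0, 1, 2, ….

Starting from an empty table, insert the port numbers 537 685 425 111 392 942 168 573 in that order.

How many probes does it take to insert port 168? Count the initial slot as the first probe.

Insert 537: h=9, slot 9 empty -> index 9.
Insert 685: h=3, slot 3 empty -> index 3.
Insert 425: h=7, slot 7 empty -> index 7.
Insert 111: h=1, slot 1 empty -> index 1.
Insert 392: h=7, h2=3, slot 7 occupied -> index 10.
Insert 942: h=7, h2=3, slots 7,10 occupied -> index 2.
Insert 168: h=3, h2=9, slots 3,1,10 occupied -> index 8.
Insert 573: h=1, h2=4, slot 1 occupied -> index 5.
Table: [—, 111, 942, 685, —, 573, —, 425, 168, 537, 392]

4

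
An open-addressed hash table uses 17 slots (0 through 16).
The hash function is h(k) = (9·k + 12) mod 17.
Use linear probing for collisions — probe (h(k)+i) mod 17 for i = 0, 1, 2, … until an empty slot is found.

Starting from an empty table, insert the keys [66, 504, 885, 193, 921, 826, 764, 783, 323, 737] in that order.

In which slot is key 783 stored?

Insert 66: h=11, slot 11 empty → index 11.
Insert 504: h=9, slot 9 empty → index 9.
Insert 885: h=4, slot 4 empty → index 4.
Insert 193: h=15, slot 15 empty → index 15.
Insert 921: h=5, slot 5 empty → index 5.
Insert 826: h=0, slot 0 empty → index 0.
Insert 764: h=3, slot 3 empty → index 3.
Insert 783: h=4, slots 4,5 occupied → index 6.
Insert 323: h=12, slot 12 empty → index 12.
Insert 737: h=15, slot 15 occupied → index 16.
Table: [826, ∅, ∅, 764, 885, 921, 783, ∅, ∅, 504, ∅, 66, 323, ∅, ∅, 193, 737]

6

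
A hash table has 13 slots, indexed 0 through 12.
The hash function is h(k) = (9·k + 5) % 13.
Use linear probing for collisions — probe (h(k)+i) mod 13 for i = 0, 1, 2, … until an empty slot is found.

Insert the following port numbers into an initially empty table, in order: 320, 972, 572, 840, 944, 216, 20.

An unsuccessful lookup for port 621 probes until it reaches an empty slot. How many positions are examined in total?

3

320 hashes to 12; slot 12 is free -> place at 12.
972 hashes to 4; slot 4 is free -> place at 4.
572 hashes to 5; slot 5 is free -> place at 5.
840 hashes to 12; 12 taken -> place at 0.
944 hashes to 12; 12,0 taken -> place at 1.
216 hashes to 12; 12,0,1 taken -> place at 2.
20 hashes to 3; slot 3 is free -> place at 3.
Table: [840, 944, 216, 20, 972, 572, ., ., ., ., ., ., 320]
Lookup 621: h=4, probe 4,5,6 → slot 6 empty, not found.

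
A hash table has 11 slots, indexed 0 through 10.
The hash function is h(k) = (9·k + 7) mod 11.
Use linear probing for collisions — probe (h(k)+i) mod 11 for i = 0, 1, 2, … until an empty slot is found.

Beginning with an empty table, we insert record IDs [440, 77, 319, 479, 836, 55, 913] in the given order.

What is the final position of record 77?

8

440 hashes to 7; slot 7 is free => place at 7.
77 hashes to 7; 7 taken => place at 8.
319 hashes to 7; 7,8 taken => place at 9.
479 hashes to 6; slot 6 is free => place at 6.
836 hashes to 7; 7,8,9 taken => place at 10.
55 hashes to 7; 7,8,9,10 taken => place at 0.
913 hashes to 7; 7,8,9,10,0 taken => place at 1.
Table: [55, 913, -, -, -, -, 479, 440, 77, 319, 836]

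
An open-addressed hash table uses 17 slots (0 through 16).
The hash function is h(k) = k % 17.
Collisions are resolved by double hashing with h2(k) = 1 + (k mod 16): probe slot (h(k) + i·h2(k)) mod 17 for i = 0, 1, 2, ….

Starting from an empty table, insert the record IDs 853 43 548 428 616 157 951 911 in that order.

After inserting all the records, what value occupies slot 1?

157

853: h=3 → slot 3
43: h=9 → slot 9
548: h=4 → slot 4
428: h=3, h2=13, probe 3,16 → slot 16
616: h=4, h2=9, probe 4,13 → slot 13
157: h=4, h2=14, probe 4,1 → slot 1
951: h=16, h2=8, probe 16,7 → slot 7
911: h=10 → slot 10
Table: [—, 157, —, 853, 548, —, —, 951, —, 43, 911, —, —, 616, —, —, 428]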